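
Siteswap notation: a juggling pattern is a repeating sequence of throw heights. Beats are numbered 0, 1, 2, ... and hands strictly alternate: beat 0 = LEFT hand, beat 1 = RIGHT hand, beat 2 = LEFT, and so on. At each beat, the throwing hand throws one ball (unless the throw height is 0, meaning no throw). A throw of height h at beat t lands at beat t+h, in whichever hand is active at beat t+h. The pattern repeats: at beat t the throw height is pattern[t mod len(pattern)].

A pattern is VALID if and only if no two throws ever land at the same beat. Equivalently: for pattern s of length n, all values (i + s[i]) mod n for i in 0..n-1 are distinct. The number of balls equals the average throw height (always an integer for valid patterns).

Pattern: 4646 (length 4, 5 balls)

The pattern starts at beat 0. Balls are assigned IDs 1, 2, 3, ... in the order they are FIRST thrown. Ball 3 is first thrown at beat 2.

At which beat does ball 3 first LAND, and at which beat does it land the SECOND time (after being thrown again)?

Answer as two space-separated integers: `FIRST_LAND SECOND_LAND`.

Beat 0 (L): throw ball1 h=4 -> lands@4:L; in-air after throw: [b1@4:L]
Beat 1 (R): throw ball2 h=6 -> lands@7:R; in-air after throw: [b1@4:L b2@7:R]
Beat 2 (L): throw ball3 h=4 -> lands@6:L; in-air after throw: [b1@4:L b3@6:L b2@7:R]
Beat 3 (R): throw ball4 h=6 -> lands@9:R; in-air after throw: [b1@4:L b3@6:L b2@7:R b4@9:R]
Beat 4 (L): throw ball1 h=4 -> lands@8:L; in-air after throw: [b3@6:L b2@7:R b1@8:L b4@9:R]
Beat 5 (R): throw ball5 h=6 -> lands@11:R; in-air after throw: [b3@6:L b2@7:R b1@8:L b4@9:R b5@11:R]
Beat 6 (L): throw ball3 h=4 -> lands@10:L; in-air after throw: [b2@7:R b1@8:L b4@9:R b3@10:L b5@11:R]
Beat 7 (R): throw ball2 h=6 -> lands@13:R; in-air after throw: [b1@8:L b4@9:R b3@10:L b5@11:R b2@13:R]
Beat 8 (L): throw ball1 h=4 -> lands@12:L; in-air after throw: [b4@9:R b3@10:L b5@11:R b1@12:L b2@13:R]
Beat 9 (R): throw ball4 h=6 -> lands@15:R; in-air after throw: [b3@10:L b5@11:R b1@12:L b2@13:R b4@15:R]
Beat 10 (L): throw ball3 h=4 -> lands@14:L; in-air after throw: [b5@11:R b1@12:L b2@13:R b3@14:L b4@15:R]
Ball 3: thrown@2 h=4 -> first land @6; rethrown@6 h=4 -> second land @10

Answer: 6 10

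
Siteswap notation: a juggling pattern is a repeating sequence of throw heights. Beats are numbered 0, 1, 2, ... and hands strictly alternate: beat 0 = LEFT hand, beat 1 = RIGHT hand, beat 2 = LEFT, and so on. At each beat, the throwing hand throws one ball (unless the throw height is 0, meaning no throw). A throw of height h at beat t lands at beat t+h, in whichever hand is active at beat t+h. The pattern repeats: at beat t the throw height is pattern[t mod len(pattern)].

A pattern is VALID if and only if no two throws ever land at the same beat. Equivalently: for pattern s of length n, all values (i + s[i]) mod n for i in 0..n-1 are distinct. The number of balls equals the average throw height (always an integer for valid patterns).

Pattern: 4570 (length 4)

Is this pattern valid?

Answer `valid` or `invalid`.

Answer: valid

Derivation:
i=0: (i + s[i]) mod n = (0 + 4) mod 4 = 0
i=1: (i + s[i]) mod n = (1 + 5) mod 4 = 2
i=2: (i + s[i]) mod n = (2 + 7) mod 4 = 1
i=3: (i + s[i]) mod n = (3 + 0) mod 4 = 3
Residues: [0, 2, 1, 3], distinct: True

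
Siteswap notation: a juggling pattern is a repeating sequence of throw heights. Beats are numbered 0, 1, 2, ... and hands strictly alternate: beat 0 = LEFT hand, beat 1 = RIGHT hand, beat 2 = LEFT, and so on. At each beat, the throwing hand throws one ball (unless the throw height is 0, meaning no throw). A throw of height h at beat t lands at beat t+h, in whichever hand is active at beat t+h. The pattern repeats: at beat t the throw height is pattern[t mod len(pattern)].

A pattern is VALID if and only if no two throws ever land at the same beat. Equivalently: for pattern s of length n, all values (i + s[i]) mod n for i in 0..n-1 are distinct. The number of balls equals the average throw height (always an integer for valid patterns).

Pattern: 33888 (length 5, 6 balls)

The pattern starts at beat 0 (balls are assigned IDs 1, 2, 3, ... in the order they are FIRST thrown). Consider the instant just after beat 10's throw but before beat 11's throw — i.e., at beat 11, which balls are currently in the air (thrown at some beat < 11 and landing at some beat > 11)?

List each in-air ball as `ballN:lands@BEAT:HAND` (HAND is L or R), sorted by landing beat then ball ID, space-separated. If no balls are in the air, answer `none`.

Beat 0 (L): throw ball1 h=3 -> lands@3:R; in-air after throw: [b1@3:R]
Beat 1 (R): throw ball2 h=3 -> lands@4:L; in-air after throw: [b1@3:R b2@4:L]
Beat 2 (L): throw ball3 h=8 -> lands@10:L; in-air after throw: [b1@3:R b2@4:L b3@10:L]
Beat 3 (R): throw ball1 h=8 -> lands@11:R; in-air after throw: [b2@4:L b3@10:L b1@11:R]
Beat 4 (L): throw ball2 h=8 -> lands@12:L; in-air after throw: [b3@10:L b1@11:R b2@12:L]
Beat 5 (R): throw ball4 h=3 -> lands@8:L; in-air after throw: [b4@8:L b3@10:L b1@11:R b2@12:L]
Beat 6 (L): throw ball5 h=3 -> lands@9:R; in-air after throw: [b4@8:L b5@9:R b3@10:L b1@11:R b2@12:L]
Beat 7 (R): throw ball6 h=8 -> lands@15:R; in-air after throw: [b4@8:L b5@9:R b3@10:L b1@11:R b2@12:L b6@15:R]
Beat 8 (L): throw ball4 h=8 -> lands@16:L; in-air after throw: [b5@9:R b3@10:L b1@11:R b2@12:L b6@15:R b4@16:L]
Beat 9 (R): throw ball5 h=8 -> lands@17:R; in-air after throw: [b3@10:L b1@11:R b2@12:L b6@15:R b4@16:L b5@17:R]
Beat 10 (L): throw ball3 h=3 -> lands@13:R; in-air after throw: [b1@11:R b2@12:L b3@13:R b6@15:R b4@16:L b5@17:R]
Beat 11 (R): throw ball1 h=3 -> lands@14:L; in-air after throw: [b2@12:L b3@13:R b1@14:L b6@15:R b4@16:L b5@17:R]

Answer: ball2:lands@12:L ball3:lands@13:R ball6:lands@15:R ball4:lands@16:L ball5:lands@17:R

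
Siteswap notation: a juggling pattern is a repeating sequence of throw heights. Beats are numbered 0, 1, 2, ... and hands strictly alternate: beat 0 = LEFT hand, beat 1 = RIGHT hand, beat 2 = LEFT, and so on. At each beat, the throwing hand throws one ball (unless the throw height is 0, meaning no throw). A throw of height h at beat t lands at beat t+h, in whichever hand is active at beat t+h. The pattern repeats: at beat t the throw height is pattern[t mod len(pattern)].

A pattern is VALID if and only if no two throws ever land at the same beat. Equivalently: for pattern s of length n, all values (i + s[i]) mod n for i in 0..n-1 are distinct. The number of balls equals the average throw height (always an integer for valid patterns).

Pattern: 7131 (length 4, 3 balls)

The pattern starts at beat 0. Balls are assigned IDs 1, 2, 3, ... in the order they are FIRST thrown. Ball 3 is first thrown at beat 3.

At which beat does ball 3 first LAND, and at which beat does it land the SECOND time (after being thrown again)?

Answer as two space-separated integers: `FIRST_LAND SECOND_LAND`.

Answer: 4 11

Derivation:
Beat 0 (L): throw ball1 h=7 -> lands@7:R; in-air after throw: [b1@7:R]
Beat 1 (R): throw ball2 h=1 -> lands@2:L; in-air after throw: [b2@2:L b1@7:R]
Beat 2 (L): throw ball2 h=3 -> lands@5:R; in-air after throw: [b2@5:R b1@7:R]
Beat 3 (R): throw ball3 h=1 -> lands@4:L; in-air after throw: [b3@4:L b2@5:R b1@7:R]
Beat 4 (L): throw ball3 h=7 -> lands@11:R; in-air after throw: [b2@5:R b1@7:R b3@11:R]
Beat 5 (R): throw ball2 h=1 -> lands@6:L; in-air after throw: [b2@6:L b1@7:R b3@11:R]
Beat 6 (L): throw ball2 h=3 -> lands@9:R; in-air after throw: [b1@7:R b2@9:R b3@11:R]
Beat 7 (R): throw ball1 h=1 -> lands@8:L; in-air after throw: [b1@8:L b2@9:R b3@11:R]
Beat 8 (L): throw ball1 h=7 -> lands@15:R; in-air after throw: [b2@9:R b3@11:R b1@15:R]
Beat 9 (R): throw ball2 h=1 -> lands@10:L; in-air after throw: [b2@10:L b3@11:R b1@15:R]
Beat 10 (L): throw ball2 h=3 -> lands@13:R; in-air after throw: [b3@11:R b2@13:R b1@15:R]
Beat 11 (R): throw ball3 h=1 -> lands@12:L; in-air after throw: [b3@12:L b2@13:R b1@15:R]
Ball 3: thrown@3 h=1 -> first land @4; rethrown@4 h=7 -> second land @11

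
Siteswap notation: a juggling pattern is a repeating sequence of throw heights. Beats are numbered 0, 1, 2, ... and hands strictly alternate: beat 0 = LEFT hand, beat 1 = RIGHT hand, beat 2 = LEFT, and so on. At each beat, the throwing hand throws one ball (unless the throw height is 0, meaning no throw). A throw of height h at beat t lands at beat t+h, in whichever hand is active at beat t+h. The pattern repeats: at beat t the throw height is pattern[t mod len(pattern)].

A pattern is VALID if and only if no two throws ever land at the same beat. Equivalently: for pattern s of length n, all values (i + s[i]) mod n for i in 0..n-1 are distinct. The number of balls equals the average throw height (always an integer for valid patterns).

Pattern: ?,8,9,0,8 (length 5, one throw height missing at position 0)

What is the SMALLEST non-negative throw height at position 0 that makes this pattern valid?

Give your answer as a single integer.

i=0: s[i]=? (unknown)
i=1: (1 + 8) mod 5 = 4
i=2: (2 + 9) mod 5 = 1
i=3: (3 + 0) mod 5 = 3
i=4: (4 + 8) mod 5 = 2
Known residues: [1, 2, 3, 4]; need a permutation of 0..4, so missing residue r = 0
Need (0 + s) mod 5 = 0; smallest s = (0 - 0) mod 5 = 0

Answer: 0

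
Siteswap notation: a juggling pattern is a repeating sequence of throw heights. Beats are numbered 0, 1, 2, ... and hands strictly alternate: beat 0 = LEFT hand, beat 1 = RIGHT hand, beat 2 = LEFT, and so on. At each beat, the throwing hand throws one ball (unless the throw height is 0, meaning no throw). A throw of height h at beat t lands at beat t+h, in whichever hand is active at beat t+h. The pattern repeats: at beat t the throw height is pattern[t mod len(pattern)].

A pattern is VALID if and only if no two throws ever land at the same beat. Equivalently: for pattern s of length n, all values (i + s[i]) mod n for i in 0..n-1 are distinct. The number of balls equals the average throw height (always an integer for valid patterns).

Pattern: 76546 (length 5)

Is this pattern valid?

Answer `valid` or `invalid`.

i=0: (i + s[i]) mod n = (0 + 7) mod 5 = 2
i=1: (i + s[i]) mod n = (1 + 6) mod 5 = 2
i=2: (i + s[i]) mod n = (2 + 5) mod 5 = 2
i=3: (i + s[i]) mod n = (3 + 4) mod 5 = 2
i=4: (i + s[i]) mod n = (4 + 6) mod 5 = 0
Residues: [2, 2, 2, 2, 0], distinct: False

Answer: invalid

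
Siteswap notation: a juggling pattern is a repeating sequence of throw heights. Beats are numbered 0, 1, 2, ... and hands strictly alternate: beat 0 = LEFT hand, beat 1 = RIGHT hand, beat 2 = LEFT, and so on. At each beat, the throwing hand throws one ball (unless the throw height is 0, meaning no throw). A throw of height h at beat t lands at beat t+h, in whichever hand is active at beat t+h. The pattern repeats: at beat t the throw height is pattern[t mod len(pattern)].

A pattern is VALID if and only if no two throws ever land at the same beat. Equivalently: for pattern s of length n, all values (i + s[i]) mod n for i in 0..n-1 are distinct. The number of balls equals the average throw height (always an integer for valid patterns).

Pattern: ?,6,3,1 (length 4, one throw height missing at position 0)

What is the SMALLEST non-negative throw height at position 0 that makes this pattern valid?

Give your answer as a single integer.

i=0: s[i]=? (unknown)
i=1: (1 + 6) mod 4 = 3
i=2: (2 + 3) mod 4 = 1
i=3: (3 + 1) mod 4 = 0
Known residues: [0, 1, 3]; need a permutation of 0..3, so missing residue r = 2
Need (0 + s) mod 4 = 2; smallest s = (2 - 0) mod 4 = 2

Answer: 2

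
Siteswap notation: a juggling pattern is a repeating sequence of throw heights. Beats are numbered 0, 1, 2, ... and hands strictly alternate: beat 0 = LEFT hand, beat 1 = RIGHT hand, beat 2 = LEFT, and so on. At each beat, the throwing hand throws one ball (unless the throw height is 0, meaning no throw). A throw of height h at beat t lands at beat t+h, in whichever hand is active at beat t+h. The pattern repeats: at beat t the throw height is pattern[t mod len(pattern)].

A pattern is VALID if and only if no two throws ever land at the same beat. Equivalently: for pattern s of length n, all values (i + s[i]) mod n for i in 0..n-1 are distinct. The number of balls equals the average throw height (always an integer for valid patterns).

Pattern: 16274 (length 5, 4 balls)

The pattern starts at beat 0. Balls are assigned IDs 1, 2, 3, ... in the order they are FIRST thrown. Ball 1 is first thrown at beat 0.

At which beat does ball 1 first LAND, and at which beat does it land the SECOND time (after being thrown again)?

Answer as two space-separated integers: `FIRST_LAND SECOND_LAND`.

Beat 0 (L): throw ball1 h=1 -> lands@1:R; in-air after throw: [b1@1:R]
Beat 1 (R): throw ball1 h=6 -> lands@7:R; in-air after throw: [b1@7:R]
Beat 2 (L): throw ball2 h=2 -> lands@4:L; in-air after throw: [b2@4:L b1@7:R]
Beat 3 (R): throw ball3 h=7 -> lands@10:L; in-air after throw: [b2@4:L b1@7:R b3@10:L]
Beat 4 (L): throw ball2 h=4 -> lands@8:L; in-air after throw: [b1@7:R b2@8:L b3@10:L]
Beat 5 (R): throw ball4 h=1 -> lands@6:L; in-air after throw: [b4@6:L b1@7:R b2@8:L b3@10:L]
Beat 6 (L): throw ball4 h=6 -> lands@12:L; in-air after throw: [b1@7:R b2@8:L b3@10:L b4@12:L]
Beat 7 (R): throw ball1 h=2 -> lands@9:R; in-air after throw: [b2@8:L b1@9:R b3@10:L b4@12:L]
Ball 1: thrown@0 h=1 -> first land @1; rethrown@1 h=6 -> second land @7

Answer: 1 7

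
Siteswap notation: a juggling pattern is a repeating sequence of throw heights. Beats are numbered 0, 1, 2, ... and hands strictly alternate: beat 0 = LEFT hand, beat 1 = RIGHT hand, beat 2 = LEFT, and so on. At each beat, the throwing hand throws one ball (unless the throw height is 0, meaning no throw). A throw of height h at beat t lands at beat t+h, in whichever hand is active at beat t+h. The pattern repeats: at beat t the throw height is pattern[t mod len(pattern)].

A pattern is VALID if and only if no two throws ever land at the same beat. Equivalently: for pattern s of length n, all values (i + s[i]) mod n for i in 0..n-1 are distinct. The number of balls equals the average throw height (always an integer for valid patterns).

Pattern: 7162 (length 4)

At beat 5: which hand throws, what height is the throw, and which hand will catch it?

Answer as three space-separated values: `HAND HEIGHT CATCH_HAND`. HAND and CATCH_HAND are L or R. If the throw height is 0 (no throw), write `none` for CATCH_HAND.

Answer: R 1 L

Derivation:
Beat 5: 5 mod 2 = 1, so hand = R
Throw height = pattern[5 mod 4] = pattern[1] = 1
Lands at beat 5+1=6, 6 mod 2 = 0, so catch hand = L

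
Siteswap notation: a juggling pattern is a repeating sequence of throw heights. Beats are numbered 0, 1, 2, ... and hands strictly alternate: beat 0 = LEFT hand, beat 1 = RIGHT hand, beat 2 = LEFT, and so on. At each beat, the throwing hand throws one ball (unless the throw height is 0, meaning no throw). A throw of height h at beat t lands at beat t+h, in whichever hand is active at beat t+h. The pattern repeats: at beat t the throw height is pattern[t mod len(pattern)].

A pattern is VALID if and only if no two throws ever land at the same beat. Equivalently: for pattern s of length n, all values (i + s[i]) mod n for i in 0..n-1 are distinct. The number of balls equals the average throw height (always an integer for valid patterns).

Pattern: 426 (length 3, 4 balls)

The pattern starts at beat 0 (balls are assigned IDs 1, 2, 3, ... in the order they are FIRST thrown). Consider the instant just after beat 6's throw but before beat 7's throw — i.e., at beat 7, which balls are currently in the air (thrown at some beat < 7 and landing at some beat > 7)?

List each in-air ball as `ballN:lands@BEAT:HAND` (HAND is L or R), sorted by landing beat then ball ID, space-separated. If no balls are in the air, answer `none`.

Answer: ball3:lands@8:L ball1:lands@10:L ball4:lands@11:R

Derivation:
Beat 0 (L): throw ball1 h=4 -> lands@4:L; in-air after throw: [b1@4:L]
Beat 1 (R): throw ball2 h=2 -> lands@3:R; in-air after throw: [b2@3:R b1@4:L]
Beat 2 (L): throw ball3 h=6 -> lands@8:L; in-air after throw: [b2@3:R b1@4:L b3@8:L]
Beat 3 (R): throw ball2 h=4 -> lands@7:R; in-air after throw: [b1@4:L b2@7:R b3@8:L]
Beat 4 (L): throw ball1 h=2 -> lands@6:L; in-air after throw: [b1@6:L b2@7:R b3@8:L]
Beat 5 (R): throw ball4 h=6 -> lands@11:R; in-air after throw: [b1@6:L b2@7:R b3@8:L b4@11:R]
Beat 6 (L): throw ball1 h=4 -> lands@10:L; in-air after throw: [b2@7:R b3@8:L b1@10:L b4@11:R]
Beat 7 (R): throw ball2 h=2 -> lands@9:R; in-air after throw: [b3@8:L b2@9:R b1@10:L b4@11:R]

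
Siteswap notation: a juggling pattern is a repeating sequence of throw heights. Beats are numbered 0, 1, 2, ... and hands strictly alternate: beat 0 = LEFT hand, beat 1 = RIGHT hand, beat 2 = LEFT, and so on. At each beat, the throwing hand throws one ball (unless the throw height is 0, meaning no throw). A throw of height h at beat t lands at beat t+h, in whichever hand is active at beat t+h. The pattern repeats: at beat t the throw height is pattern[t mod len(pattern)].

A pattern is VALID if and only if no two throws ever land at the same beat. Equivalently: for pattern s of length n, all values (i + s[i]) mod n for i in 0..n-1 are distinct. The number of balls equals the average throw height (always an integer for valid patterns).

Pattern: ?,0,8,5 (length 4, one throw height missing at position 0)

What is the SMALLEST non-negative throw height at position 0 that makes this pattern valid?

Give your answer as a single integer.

i=0: s[i]=? (unknown)
i=1: (1 + 0) mod 4 = 1
i=2: (2 + 8) mod 4 = 2
i=3: (3 + 5) mod 4 = 0
Known residues: [0, 1, 2]; need a permutation of 0..3, so missing residue r = 3
Need (0 + s) mod 4 = 3; smallest s = (3 - 0) mod 4 = 3

Answer: 3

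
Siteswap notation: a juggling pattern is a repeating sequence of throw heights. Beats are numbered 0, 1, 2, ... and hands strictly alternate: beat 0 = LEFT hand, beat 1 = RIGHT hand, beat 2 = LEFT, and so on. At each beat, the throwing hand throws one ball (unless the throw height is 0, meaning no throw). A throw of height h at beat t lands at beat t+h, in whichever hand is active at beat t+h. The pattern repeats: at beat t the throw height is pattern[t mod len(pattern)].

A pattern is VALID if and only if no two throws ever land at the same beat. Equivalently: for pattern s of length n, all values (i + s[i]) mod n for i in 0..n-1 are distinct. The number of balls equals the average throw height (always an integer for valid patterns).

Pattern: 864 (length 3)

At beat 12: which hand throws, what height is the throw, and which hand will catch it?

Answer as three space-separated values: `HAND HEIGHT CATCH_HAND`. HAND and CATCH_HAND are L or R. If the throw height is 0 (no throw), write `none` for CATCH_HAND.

Beat 12: 12 mod 2 = 0, so hand = L
Throw height = pattern[12 mod 3] = pattern[0] = 8
Lands at beat 12+8=20, 20 mod 2 = 0, so catch hand = L

Answer: L 8 L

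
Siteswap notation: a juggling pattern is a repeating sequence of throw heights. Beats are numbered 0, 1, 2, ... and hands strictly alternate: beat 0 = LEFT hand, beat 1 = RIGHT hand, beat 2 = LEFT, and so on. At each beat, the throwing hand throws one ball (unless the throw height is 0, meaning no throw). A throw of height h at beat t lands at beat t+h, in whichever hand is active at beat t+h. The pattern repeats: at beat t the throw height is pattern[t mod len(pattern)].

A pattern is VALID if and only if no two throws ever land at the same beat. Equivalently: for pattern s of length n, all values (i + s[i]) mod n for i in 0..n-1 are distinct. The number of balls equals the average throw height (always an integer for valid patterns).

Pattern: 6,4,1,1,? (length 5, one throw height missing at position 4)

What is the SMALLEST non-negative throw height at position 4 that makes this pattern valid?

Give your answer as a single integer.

i=0: (0 + 6) mod 5 = 1
i=1: (1 + 4) mod 5 = 0
i=2: (2 + 1) mod 5 = 3
i=3: (3 + 1) mod 5 = 4
i=4: s[i]=? (unknown)
Known residues: [0, 1, 3, 4]; need a permutation of 0..4, so missing residue r = 2
Need (4 + s) mod 5 = 2; smallest s = (2 - 4) mod 5 = 3

Answer: 3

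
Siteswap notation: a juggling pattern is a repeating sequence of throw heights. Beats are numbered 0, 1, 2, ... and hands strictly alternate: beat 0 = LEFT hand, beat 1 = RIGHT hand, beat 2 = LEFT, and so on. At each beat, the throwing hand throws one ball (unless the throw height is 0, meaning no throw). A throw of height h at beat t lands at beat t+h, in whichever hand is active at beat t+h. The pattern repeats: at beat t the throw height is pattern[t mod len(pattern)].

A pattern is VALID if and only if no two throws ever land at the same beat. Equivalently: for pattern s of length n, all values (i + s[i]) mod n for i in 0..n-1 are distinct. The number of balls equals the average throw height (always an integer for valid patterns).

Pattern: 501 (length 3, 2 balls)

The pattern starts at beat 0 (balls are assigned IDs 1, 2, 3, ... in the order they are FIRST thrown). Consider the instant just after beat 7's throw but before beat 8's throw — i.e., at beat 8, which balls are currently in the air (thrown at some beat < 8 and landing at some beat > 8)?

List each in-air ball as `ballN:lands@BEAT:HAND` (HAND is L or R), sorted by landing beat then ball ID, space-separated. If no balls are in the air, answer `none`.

Beat 0 (L): throw ball1 h=5 -> lands@5:R; in-air after throw: [b1@5:R]
Beat 2 (L): throw ball2 h=1 -> lands@3:R; in-air after throw: [b2@3:R b1@5:R]
Beat 3 (R): throw ball2 h=5 -> lands@8:L; in-air after throw: [b1@5:R b2@8:L]
Beat 5 (R): throw ball1 h=1 -> lands@6:L; in-air after throw: [b1@6:L b2@8:L]
Beat 6 (L): throw ball1 h=5 -> lands@11:R; in-air after throw: [b2@8:L b1@11:R]
Beat 8 (L): throw ball2 h=1 -> lands@9:R; in-air after throw: [b2@9:R b1@11:R]

Answer: ball1:lands@11:R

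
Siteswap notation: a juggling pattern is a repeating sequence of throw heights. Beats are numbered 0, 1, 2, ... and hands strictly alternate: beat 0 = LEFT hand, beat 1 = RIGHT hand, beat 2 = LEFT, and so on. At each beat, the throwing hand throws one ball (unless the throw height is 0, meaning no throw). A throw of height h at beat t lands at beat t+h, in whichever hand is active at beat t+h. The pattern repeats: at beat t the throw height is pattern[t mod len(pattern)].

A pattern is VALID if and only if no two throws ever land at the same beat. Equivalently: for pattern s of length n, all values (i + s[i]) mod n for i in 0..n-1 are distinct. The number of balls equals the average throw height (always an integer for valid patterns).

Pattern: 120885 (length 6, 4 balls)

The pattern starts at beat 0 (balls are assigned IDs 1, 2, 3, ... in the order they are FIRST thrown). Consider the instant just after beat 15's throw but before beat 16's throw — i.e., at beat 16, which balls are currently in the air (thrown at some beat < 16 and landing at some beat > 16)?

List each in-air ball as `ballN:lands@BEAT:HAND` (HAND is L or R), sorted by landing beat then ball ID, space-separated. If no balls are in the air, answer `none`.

Answer: ball4:lands@17:R ball3:lands@18:L ball2:lands@23:R

Derivation:
Beat 0 (L): throw ball1 h=1 -> lands@1:R; in-air after throw: [b1@1:R]
Beat 1 (R): throw ball1 h=2 -> lands@3:R; in-air after throw: [b1@3:R]
Beat 3 (R): throw ball1 h=8 -> lands@11:R; in-air after throw: [b1@11:R]
Beat 4 (L): throw ball2 h=8 -> lands@12:L; in-air after throw: [b1@11:R b2@12:L]
Beat 5 (R): throw ball3 h=5 -> lands@10:L; in-air after throw: [b3@10:L b1@11:R b2@12:L]
Beat 6 (L): throw ball4 h=1 -> lands@7:R; in-air after throw: [b4@7:R b3@10:L b1@11:R b2@12:L]
Beat 7 (R): throw ball4 h=2 -> lands@9:R; in-air after throw: [b4@9:R b3@10:L b1@11:R b2@12:L]
Beat 9 (R): throw ball4 h=8 -> lands@17:R; in-air after throw: [b3@10:L b1@11:R b2@12:L b4@17:R]
Beat 10 (L): throw ball3 h=8 -> lands@18:L; in-air after throw: [b1@11:R b2@12:L b4@17:R b3@18:L]
Beat 11 (R): throw ball1 h=5 -> lands@16:L; in-air after throw: [b2@12:L b1@16:L b4@17:R b3@18:L]
Beat 12 (L): throw ball2 h=1 -> lands@13:R; in-air after throw: [b2@13:R b1@16:L b4@17:R b3@18:L]
Beat 13 (R): throw ball2 h=2 -> lands@15:R; in-air after throw: [b2@15:R b1@16:L b4@17:R b3@18:L]
Beat 15 (R): throw ball2 h=8 -> lands@23:R; in-air after throw: [b1@16:L b4@17:R b3@18:L b2@23:R]
Beat 16 (L): throw ball1 h=8 -> lands@24:L; in-air after throw: [b4@17:R b3@18:L b2@23:R b1@24:L]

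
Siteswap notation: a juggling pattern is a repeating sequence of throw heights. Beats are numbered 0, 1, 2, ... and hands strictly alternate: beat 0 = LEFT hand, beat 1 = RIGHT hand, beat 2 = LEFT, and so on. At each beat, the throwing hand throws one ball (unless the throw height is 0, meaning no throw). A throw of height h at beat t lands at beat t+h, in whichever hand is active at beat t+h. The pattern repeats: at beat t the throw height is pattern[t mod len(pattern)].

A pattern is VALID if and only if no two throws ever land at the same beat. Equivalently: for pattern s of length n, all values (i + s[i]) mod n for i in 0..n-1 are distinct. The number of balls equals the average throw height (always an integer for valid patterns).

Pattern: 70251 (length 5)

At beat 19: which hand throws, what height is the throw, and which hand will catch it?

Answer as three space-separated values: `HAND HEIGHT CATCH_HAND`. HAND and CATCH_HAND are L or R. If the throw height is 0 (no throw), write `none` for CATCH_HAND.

Beat 19: 19 mod 2 = 1, so hand = R
Throw height = pattern[19 mod 5] = pattern[4] = 1
Lands at beat 19+1=20, 20 mod 2 = 0, so catch hand = L

Answer: R 1 L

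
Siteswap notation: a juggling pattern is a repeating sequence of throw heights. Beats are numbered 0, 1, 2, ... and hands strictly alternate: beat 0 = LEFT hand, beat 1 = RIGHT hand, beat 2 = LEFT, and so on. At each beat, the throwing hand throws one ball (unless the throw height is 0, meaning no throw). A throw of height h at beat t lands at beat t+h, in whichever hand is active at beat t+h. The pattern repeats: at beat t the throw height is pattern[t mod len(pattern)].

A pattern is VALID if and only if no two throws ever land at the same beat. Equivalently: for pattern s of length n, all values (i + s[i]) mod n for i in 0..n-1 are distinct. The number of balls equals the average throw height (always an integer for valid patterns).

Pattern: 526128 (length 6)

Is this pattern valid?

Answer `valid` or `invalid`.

i=0: (i + s[i]) mod n = (0 + 5) mod 6 = 5
i=1: (i + s[i]) mod n = (1 + 2) mod 6 = 3
i=2: (i + s[i]) mod n = (2 + 6) mod 6 = 2
i=3: (i + s[i]) mod n = (3 + 1) mod 6 = 4
i=4: (i + s[i]) mod n = (4 + 2) mod 6 = 0
i=5: (i + s[i]) mod n = (5 + 8) mod 6 = 1
Residues: [5, 3, 2, 4, 0, 1], distinct: True

Answer: valid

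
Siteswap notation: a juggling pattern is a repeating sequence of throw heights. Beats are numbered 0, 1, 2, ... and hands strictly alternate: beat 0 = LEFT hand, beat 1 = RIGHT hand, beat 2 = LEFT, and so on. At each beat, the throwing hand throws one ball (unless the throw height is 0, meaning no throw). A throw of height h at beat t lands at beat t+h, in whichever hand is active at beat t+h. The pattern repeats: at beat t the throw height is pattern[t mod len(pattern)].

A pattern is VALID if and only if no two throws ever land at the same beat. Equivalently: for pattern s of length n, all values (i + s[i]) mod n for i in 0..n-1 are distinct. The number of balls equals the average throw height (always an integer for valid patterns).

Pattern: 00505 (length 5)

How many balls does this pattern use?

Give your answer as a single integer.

Answer: 2

Derivation:
Pattern = [0, 0, 5, 0, 5], length n = 5
  position 0: throw height = 0, running sum = 0
  position 1: throw height = 0, running sum = 0
  position 2: throw height = 5, running sum = 5
  position 3: throw height = 0, running sum = 5
  position 4: throw height = 5, running sum = 10
Total sum = 10; balls = sum / n = 10 / 5 = 2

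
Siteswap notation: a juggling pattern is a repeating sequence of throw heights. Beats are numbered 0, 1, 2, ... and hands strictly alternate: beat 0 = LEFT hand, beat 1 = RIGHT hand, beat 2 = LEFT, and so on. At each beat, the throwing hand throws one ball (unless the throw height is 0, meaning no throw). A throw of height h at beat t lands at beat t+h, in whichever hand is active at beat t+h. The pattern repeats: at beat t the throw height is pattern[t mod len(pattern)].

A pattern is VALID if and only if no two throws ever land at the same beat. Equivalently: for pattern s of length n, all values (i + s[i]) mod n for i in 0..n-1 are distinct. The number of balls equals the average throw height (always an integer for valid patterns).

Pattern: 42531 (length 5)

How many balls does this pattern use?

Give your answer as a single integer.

Pattern = [4, 2, 5, 3, 1], length n = 5
  position 0: throw height = 4, running sum = 4
  position 1: throw height = 2, running sum = 6
  position 2: throw height = 5, running sum = 11
  position 3: throw height = 3, running sum = 14
  position 4: throw height = 1, running sum = 15
Total sum = 15; balls = sum / n = 15 / 5 = 3

Answer: 3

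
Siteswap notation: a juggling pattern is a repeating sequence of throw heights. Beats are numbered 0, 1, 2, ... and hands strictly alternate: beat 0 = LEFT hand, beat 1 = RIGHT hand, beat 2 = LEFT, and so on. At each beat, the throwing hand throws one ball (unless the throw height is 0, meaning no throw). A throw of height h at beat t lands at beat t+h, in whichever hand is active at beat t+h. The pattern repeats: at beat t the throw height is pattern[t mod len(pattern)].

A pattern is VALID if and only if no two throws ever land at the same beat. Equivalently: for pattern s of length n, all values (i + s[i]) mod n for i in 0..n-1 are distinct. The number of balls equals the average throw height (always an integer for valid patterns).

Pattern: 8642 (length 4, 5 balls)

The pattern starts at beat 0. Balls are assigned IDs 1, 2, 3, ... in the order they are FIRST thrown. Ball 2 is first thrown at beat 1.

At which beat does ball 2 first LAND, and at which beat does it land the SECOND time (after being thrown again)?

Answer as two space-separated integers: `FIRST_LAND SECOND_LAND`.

Answer: 7 9

Derivation:
Beat 0 (L): throw ball1 h=8 -> lands@8:L; in-air after throw: [b1@8:L]
Beat 1 (R): throw ball2 h=6 -> lands@7:R; in-air after throw: [b2@7:R b1@8:L]
Beat 2 (L): throw ball3 h=4 -> lands@6:L; in-air after throw: [b3@6:L b2@7:R b1@8:L]
Beat 3 (R): throw ball4 h=2 -> lands@5:R; in-air after throw: [b4@5:R b3@6:L b2@7:R b1@8:L]
Beat 4 (L): throw ball5 h=8 -> lands@12:L; in-air after throw: [b4@5:R b3@6:L b2@7:R b1@8:L b5@12:L]
Beat 5 (R): throw ball4 h=6 -> lands@11:R; in-air after throw: [b3@6:L b2@7:R b1@8:L b4@11:R b5@12:L]
Beat 6 (L): throw ball3 h=4 -> lands@10:L; in-air after throw: [b2@7:R b1@8:L b3@10:L b4@11:R b5@12:L]
Beat 7 (R): throw ball2 h=2 -> lands@9:R; in-air after throw: [b1@8:L b2@9:R b3@10:L b4@11:R b5@12:L]
Beat 8 (L): throw ball1 h=8 -> lands@16:L; in-air after throw: [b2@9:R b3@10:L b4@11:R b5@12:L b1@16:L]
Beat 9 (R): throw ball2 h=6 -> lands@15:R; in-air after throw: [b3@10:L b4@11:R b5@12:L b2@15:R b1@16:L]
Ball 2: thrown@1 h=6 -> first land @7; rethrown@7 h=2 -> second land @9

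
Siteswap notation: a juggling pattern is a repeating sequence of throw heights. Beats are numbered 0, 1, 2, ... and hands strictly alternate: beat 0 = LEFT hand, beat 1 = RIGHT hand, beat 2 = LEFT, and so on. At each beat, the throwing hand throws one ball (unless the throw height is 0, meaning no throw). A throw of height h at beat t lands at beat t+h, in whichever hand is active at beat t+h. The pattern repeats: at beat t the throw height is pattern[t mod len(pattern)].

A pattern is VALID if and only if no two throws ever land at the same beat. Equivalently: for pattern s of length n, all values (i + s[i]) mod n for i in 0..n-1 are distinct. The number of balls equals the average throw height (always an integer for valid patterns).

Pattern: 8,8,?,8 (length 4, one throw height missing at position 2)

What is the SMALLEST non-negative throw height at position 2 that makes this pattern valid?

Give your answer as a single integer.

i=0: (0 + 8) mod 4 = 0
i=1: (1 + 8) mod 4 = 1
i=2: s[i]=? (unknown)
i=3: (3 + 8) mod 4 = 3
Known residues: [0, 1, 3]; need a permutation of 0..3, so missing residue r = 2
Need (2 + s) mod 4 = 2; smallest s = (2 - 2) mod 4 = 0

Answer: 0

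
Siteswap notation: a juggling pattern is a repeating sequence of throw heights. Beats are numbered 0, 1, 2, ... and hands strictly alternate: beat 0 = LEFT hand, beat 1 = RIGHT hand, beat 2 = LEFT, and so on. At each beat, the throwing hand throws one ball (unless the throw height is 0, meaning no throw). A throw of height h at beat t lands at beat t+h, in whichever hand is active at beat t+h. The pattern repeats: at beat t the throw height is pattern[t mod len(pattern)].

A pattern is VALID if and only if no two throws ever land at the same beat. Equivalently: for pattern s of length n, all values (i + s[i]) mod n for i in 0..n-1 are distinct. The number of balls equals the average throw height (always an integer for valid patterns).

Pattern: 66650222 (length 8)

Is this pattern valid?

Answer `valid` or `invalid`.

i=0: (i + s[i]) mod n = (0 + 6) mod 8 = 6
i=1: (i + s[i]) mod n = (1 + 6) mod 8 = 7
i=2: (i + s[i]) mod n = (2 + 6) mod 8 = 0
i=3: (i + s[i]) mod n = (3 + 5) mod 8 = 0
i=4: (i + s[i]) mod n = (4 + 0) mod 8 = 4
i=5: (i + s[i]) mod n = (5 + 2) mod 8 = 7
i=6: (i + s[i]) mod n = (6 + 2) mod 8 = 0
i=7: (i + s[i]) mod n = (7 + 2) mod 8 = 1
Residues: [6, 7, 0, 0, 4, 7, 0, 1], distinct: False

Answer: invalid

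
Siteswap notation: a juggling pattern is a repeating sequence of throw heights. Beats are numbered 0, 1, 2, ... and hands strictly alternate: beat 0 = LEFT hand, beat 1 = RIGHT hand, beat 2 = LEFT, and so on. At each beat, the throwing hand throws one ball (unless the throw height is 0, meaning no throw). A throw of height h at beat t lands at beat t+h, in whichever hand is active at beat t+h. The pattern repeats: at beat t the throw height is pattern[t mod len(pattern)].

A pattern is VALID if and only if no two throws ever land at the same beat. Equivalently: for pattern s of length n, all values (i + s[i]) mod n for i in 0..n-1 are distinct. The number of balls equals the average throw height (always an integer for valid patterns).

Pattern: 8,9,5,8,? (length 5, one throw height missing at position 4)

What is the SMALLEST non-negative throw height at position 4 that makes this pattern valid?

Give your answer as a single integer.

i=0: (0 + 8) mod 5 = 3
i=1: (1 + 9) mod 5 = 0
i=2: (2 + 5) mod 5 = 2
i=3: (3 + 8) mod 5 = 1
i=4: s[i]=? (unknown)
Known residues: [0, 1, 2, 3]; need a permutation of 0..4, so missing residue r = 4
Need (4 + s) mod 5 = 4; smallest s = (4 - 4) mod 5 = 0

Answer: 0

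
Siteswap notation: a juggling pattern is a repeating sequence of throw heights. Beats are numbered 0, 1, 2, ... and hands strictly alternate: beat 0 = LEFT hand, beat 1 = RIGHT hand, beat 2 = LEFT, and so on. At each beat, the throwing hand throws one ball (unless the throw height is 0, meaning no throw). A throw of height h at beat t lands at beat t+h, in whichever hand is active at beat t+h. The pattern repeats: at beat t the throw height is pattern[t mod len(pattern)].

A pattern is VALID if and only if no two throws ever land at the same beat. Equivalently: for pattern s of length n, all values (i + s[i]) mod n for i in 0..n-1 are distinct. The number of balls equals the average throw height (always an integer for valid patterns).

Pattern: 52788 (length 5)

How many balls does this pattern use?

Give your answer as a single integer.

Answer: 6

Derivation:
Pattern = [5, 2, 7, 8, 8], length n = 5
  position 0: throw height = 5, running sum = 5
  position 1: throw height = 2, running sum = 7
  position 2: throw height = 7, running sum = 14
  position 3: throw height = 8, running sum = 22
  position 4: throw height = 8, running sum = 30
Total sum = 30; balls = sum / n = 30 / 5 = 6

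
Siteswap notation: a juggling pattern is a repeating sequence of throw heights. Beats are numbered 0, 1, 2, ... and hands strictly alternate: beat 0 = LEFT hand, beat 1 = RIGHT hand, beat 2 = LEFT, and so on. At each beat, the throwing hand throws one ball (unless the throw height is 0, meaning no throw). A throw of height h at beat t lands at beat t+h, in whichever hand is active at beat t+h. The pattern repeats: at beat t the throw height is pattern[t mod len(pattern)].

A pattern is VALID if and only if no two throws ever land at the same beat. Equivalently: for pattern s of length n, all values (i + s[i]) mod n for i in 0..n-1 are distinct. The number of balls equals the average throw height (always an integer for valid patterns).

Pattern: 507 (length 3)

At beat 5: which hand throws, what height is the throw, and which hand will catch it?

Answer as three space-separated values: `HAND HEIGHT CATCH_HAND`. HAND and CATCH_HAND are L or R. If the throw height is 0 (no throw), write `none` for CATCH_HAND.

Beat 5: 5 mod 2 = 1, so hand = R
Throw height = pattern[5 mod 3] = pattern[2] = 7
Lands at beat 5+7=12, 12 mod 2 = 0, so catch hand = L

Answer: R 7 L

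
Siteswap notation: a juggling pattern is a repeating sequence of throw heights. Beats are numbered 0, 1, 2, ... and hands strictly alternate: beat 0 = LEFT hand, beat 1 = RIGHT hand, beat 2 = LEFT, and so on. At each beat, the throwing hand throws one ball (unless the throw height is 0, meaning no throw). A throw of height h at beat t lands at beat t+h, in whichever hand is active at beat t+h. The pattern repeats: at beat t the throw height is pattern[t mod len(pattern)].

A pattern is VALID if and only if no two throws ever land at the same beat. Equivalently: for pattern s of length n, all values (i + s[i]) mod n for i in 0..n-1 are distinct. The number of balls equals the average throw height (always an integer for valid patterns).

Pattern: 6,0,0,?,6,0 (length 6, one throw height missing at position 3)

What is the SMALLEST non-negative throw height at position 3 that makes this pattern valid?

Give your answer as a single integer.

Answer: 0

Derivation:
i=0: (0 + 6) mod 6 = 0
i=1: (1 + 0) mod 6 = 1
i=2: (2 + 0) mod 6 = 2
i=3: s[i]=? (unknown)
i=4: (4 + 6) mod 6 = 4
i=5: (5 + 0) mod 6 = 5
Known residues: [0, 1, 2, 4, 5]; need a permutation of 0..5, so missing residue r = 3
Need (3 + s) mod 6 = 3; smallest s = (3 - 3) mod 6 = 0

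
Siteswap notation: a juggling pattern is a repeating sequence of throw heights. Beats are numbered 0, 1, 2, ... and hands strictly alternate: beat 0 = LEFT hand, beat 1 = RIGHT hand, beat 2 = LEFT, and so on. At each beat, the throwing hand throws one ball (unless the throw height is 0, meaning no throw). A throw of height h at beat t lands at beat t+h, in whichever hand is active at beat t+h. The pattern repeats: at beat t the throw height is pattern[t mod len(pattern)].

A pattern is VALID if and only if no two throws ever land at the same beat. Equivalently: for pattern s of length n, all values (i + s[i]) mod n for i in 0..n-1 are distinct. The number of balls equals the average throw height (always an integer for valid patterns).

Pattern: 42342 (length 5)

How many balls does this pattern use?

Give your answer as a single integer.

Answer: 3

Derivation:
Pattern = [4, 2, 3, 4, 2], length n = 5
  position 0: throw height = 4, running sum = 4
  position 1: throw height = 2, running sum = 6
  position 2: throw height = 3, running sum = 9
  position 3: throw height = 4, running sum = 13
  position 4: throw height = 2, running sum = 15
Total sum = 15; balls = sum / n = 15 / 5 = 3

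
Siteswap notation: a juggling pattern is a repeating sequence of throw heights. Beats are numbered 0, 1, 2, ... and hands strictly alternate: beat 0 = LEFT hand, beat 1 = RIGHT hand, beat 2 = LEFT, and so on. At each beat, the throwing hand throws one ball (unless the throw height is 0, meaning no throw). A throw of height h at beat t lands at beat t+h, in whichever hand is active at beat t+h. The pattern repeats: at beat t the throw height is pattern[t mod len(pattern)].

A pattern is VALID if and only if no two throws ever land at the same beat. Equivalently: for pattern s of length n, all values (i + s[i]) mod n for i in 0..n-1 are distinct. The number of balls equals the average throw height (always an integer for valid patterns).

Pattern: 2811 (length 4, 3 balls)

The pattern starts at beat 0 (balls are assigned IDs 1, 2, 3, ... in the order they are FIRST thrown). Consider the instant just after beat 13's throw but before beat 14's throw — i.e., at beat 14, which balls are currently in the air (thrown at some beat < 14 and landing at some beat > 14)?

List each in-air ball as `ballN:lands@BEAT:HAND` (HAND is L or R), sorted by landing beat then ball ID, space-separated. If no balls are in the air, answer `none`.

Beat 0 (L): throw ball1 h=2 -> lands@2:L; in-air after throw: [b1@2:L]
Beat 1 (R): throw ball2 h=8 -> lands@9:R; in-air after throw: [b1@2:L b2@9:R]
Beat 2 (L): throw ball1 h=1 -> lands@3:R; in-air after throw: [b1@3:R b2@9:R]
Beat 3 (R): throw ball1 h=1 -> lands@4:L; in-air after throw: [b1@4:L b2@9:R]
Beat 4 (L): throw ball1 h=2 -> lands@6:L; in-air after throw: [b1@6:L b2@9:R]
Beat 5 (R): throw ball3 h=8 -> lands@13:R; in-air after throw: [b1@6:L b2@9:R b3@13:R]
Beat 6 (L): throw ball1 h=1 -> lands@7:R; in-air after throw: [b1@7:R b2@9:R b3@13:R]
Beat 7 (R): throw ball1 h=1 -> lands@8:L; in-air after throw: [b1@8:L b2@9:R b3@13:R]
Beat 8 (L): throw ball1 h=2 -> lands@10:L; in-air after throw: [b2@9:R b1@10:L b3@13:R]
Beat 9 (R): throw ball2 h=8 -> lands@17:R; in-air after throw: [b1@10:L b3@13:R b2@17:R]
Beat 10 (L): throw ball1 h=1 -> lands@11:R; in-air after throw: [b1@11:R b3@13:R b2@17:R]
Beat 11 (R): throw ball1 h=1 -> lands@12:L; in-air after throw: [b1@12:L b3@13:R b2@17:R]
Beat 12 (L): throw ball1 h=2 -> lands@14:L; in-air after throw: [b3@13:R b1@14:L b2@17:R]
Beat 13 (R): throw ball3 h=8 -> lands@21:R; in-air after throw: [b1@14:L b2@17:R b3@21:R]
Beat 14 (L): throw ball1 h=1 -> lands@15:R; in-air after throw: [b1@15:R b2@17:R b3@21:R]

Answer: ball2:lands@17:R ball3:lands@21:R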